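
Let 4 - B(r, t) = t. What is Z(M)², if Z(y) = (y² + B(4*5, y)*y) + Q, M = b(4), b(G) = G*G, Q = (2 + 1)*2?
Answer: 4900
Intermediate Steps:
B(r, t) = 4 - t
Q = 6 (Q = 3*2 = 6)
b(G) = G²
M = 16 (M = 4² = 16)
Z(y) = 6 + y² + y*(4 - y) (Z(y) = (y² + (4 - y)*y) + 6 = (y² + y*(4 - y)) + 6 = 6 + y² + y*(4 - y))
Z(M)² = (6 + 4*16)² = (6 + 64)² = 70² = 4900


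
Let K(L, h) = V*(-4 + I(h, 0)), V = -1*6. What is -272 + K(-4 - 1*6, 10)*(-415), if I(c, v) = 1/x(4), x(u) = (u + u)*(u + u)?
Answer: -326179/32 ≈ -10193.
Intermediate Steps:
x(u) = 4*u² (x(u) = (2*u)*(2*u) = 4*u²)
I(c, v) = 1/64 (I(c, v) = 1/(4*4²) = 1/(4*16) = 1/64)
V = -6
K(L, h) = 765/32 (K(L, h) = -6*(-4 + 1/64) = -6*(-255/64) = 765/32)
-272 + K(-4 - 1*6, 10)*(-415) = -272 + (765/32)*(-415) = -272 - 317475/32 = -326179/32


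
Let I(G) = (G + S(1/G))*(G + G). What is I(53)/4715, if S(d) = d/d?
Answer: 5724/4715 ≈ 1.2140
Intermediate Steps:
S(d) = 1
I(G) = 2*G*(1 + G) (I(G) = (G + 1)*(G + G) = (1 + G)*(2*G) = 2*G*(1 + G))
I(53)/4715 = (2*53*(1 + 53))/4715 = (2*53*54)*(1/4715) = 5724*(1/4715) = 5724/4715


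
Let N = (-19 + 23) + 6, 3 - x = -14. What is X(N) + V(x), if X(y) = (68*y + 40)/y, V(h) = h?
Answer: 89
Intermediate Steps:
x = 17 (x = 3 - 1*(-14) = 3 + 14 = 17)
N = 10 (N = 4 + 6 = 10)
X(y) = (40 + 68*y)/y
X(N) + V(x) = (68 + 40/10) + 17 = (68 + 40*(1/10)) + 17 = (68 + 4) + 17 = 72 + 17 = 89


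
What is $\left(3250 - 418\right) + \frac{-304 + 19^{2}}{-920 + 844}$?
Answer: $\frac{11325}{4} \approx 2831.3$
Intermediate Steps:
$\left(3250 - 418\right) + \frac{-304 + 19^{2}}{-920 + 844} = 2832 + \frac{-304 + 361}{-76} = 2832 + 57 \left(- \frac{1}{76}\right) = 2832 - \frac{3}{4} = \frac{11325}{4}$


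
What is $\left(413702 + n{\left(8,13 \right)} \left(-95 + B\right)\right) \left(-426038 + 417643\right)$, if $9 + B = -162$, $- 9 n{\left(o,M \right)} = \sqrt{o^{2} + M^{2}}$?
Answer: $-3473028290 - \frac{2233070 \sqrt{233}}{9} \approx -3.4768 \cdot 10^{9}$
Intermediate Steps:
$n{\left(o,M \right)} = - \frac{\sqrt{M^{2} + o^{2}}}{9}$ ($n{\left(o,M \right)} = - \frac{\sqrt{o^{2} + M^{2}}}{9} = - \frac{\sqrt{M^{2} + o^{2}}}{9}$)
$B = -171$ ($B = -9 - 162 = -171$)
$\left(413702 + n{\left(8,13 \right)} \left(-95 + B\right)\right) \left(-426038 + 417643\right) = \left(413702 + - \frac{\sqrt{13^{2} + 8^{2}}}{9} \left(-95 - 171\right)\right) \left(-426038 + 417643\right) = \left(413702 + - \frac{\sqrt{169 + 64}}{9} \left(-266\right)\right) \left(-8395\right) = \left(413702 + - \frac{\sqrt{233}}{9} \left(-266\right)\right) \left(-8395\right) = \left(413702 + \frac{266 \sqrt{233}}{9}\right) \left(-8395\right) = -3473028290 - \frac{2233070 \sqrt{233}}{9}$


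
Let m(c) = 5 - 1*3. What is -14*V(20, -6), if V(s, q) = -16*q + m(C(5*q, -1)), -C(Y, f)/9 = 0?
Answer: -1372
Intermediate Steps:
C(Y, f) = 0 (C(Y, f) = -9*0 = 0)
m(c) = 2 (m(c) = 5 - 3 = 2)
V(s, q) = 2 - 16*q (V(s, q) = -16*q + 2 = 2 - 16*q)
-14*V(20, -6) = -14*(2 - 16*(-6)) = -14*(2 + 96) = -14*98 = -1372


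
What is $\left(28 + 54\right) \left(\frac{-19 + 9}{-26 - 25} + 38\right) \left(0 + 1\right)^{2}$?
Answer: $\frac{159736}{51} \approx 3132.1$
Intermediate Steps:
$\left(28 + 54\right) \left(\frac{-19 + 9}{-26 - 25} + 38\right) \left(0 + 1\right)^{2} = 82 \left(- \frac{10}{-51} + 38\right) 1^{2} = 82 \left(\left(-10\right) \left(- \frac{1}{51}\right) + 38\right) 1 = 82 \left(\frac{10}{51} + 38\right) 1 = 82 \cdot \frac{1948}{51} \cdot 1 = \frac{159736}{51} \cdot 1 = \frac{159736}{51}$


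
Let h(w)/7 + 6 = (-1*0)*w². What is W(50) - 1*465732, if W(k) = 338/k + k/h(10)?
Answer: -244506376/525 ≈ -4.6573e+5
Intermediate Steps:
h(w) = -42 (h(w) = -42 + 7*((-1*0)*w²) = -42 + 7*(0*w²) = -42 + 7*0 = -42 + 0 = -42)
W(k) = 338/k - k/42 (W(k) = 338/k + k/(-42) = 338/k + k*(-1/42) = 338/k - k/42)
W(50) - 1*465732 = (338/50 - 1/42*50) - 1*465732 = (338*(1/50) - 25/21) - 465732 = (169/25 - 25/21) - 465732 = 2924/525 - 465732 = -244506376/525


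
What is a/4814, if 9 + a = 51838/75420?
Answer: -313471/181535940 ≈ -0.0017268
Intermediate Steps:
a = -313471/37710 (a = -9 + 51838/75420 = -9 + 51838*(1/75420) = -9 + 25919/37710 = -313471/37710 ≈ -8.3127)
a/4814 = -313471/37710/4814 = -313471/37710*1/4814 = -313471/181535940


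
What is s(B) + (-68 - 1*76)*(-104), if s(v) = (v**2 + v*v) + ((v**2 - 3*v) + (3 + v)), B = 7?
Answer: 15112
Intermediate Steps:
s(v) = 3 - 2*v + 3*v**2 (s(v) = (v**2 + v**2) + (3 + v**2 - 2*v) = 2*v**2 + (3 + v**2 - 2*v) = 3 - 2*v + 3*v**2)
s(B) + (-68 - 1*76)*(-104) = (3 - 2*7 + 3*7**2) + (-68 - 1*76)*(-104) = (3 - 14 + 3*49) + (-68 - 76)*(-104) = (3 - 14 + 147) - 144*(-104) = 136 + 14976 = 15112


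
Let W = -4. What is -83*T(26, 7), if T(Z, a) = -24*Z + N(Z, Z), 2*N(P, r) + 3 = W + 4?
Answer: 103833/2 ≈ 51917.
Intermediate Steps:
N(P, r) = -3/2 (N(P, r) = -3/2 + (-4 + 4)/2 = -3/2 + (½)*0 = -3/2 + 0 = -3/2)
T(Z, a) = -3/2 - 24*Z (T(Z, a) = -24*Z - 3/2 = -3/2 - 24*Z)
-83*T(26, 7) = -83*(-3/2 - 24*26) = -83*(-3/2 - 624) = -83*(-1251/2) = 103833/2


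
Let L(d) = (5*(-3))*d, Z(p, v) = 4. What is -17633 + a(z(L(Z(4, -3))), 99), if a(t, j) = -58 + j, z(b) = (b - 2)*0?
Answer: -17592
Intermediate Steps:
L(d) = -15*d
z(b) = 0 (z(b) = (-2 + b)*0 = 0)
-17633 + a(z(L(Z(4, -3))), 99) = -17633 + (-58 + 99) = -17633 + 41 = -17592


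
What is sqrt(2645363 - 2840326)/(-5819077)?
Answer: -I*sqrt(194963)/5819077 ≈ -7.5879e-5*I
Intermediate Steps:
sqrt(2645363 - 2840326)/(-5819077) = sqrt(-194963)*(-1/5819077) = (I*sqrt(194963))*(-1/5819077) = -I*sqrt(194963)/5819077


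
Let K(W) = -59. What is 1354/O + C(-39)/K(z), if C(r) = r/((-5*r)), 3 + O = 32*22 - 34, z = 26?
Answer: 400097/196765 ≈ 2.0334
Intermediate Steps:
O = 667 (O = -3 + (32*22 - 34) = -3 + (704 - 34) = -3 + 670 = 667)
C(r) = -⅕ (C(r) = r*(-1/(5*r)) = -⅕)
1354/O + C(-39)/K(z) = 1354/667 - ⅕/(-59) = 1354*(1/667) - ⅕*(-1/59) = 1354/667 + 1/295 = 400097/196765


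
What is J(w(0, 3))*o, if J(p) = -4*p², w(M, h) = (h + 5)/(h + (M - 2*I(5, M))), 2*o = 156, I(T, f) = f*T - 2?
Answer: -19968/49 ≈ -407.51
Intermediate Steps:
I(T, f) = -2 + T*f (I(T, f) = T*f - 2 = -2 + T*f)
o = 78 (o = (½)*156 = 78)
w(M, h) = (5 + h)/(4 + h - 9*M) (w(M, h) = (h + 5)/(h + (M - 2*(-2 + 5*M))) = (5 + h)/(h + (M + (4 - 10*M))) = (5 + h)/(h + (4 - 9*M)) = (5 + h)/(4 + h - 9*M))
J(w(0, 3))*o = -4*(5 + 3)²/(4 + 3 - 9*0)²*78 = -4*64/(4 + 3 + 0)²*78 = -4*(8/7)²*78 = -4*64/49*78 = -256/49*78 = -19968/49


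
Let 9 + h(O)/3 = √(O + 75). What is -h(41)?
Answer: 27 - 6*√29 ≈ -5.3110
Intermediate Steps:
h(O) = -27 + 3*√(75 + O) (h(O) = -27 + 3*√(O + 75) = -27 + 3*√(75 + O))
-h(41) = -(-27 + 3*√(75 + 41)) = -(-27 + 3*√116) = -(-27 + 3*(2*√29)) = -(-27 + 6*√29) = 27 - 6*√29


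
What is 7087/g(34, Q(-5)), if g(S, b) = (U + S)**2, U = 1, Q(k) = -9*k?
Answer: 7087/1225 ≈ 5.7853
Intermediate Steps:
g(S, b) = (1 + S)**2
7087/g(34, Q(-5)) = 7087/((1 + 34)**2) = 7087/(35**2) = 7087/1225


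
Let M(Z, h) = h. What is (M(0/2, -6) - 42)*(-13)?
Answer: 624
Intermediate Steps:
(M(0/2, -6) - 42)*(-13) = (-6 - 42)*(-13) = -48*(-13) = 624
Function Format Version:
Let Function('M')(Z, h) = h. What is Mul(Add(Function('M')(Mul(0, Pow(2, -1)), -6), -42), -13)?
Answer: 624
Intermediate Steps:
Mul(Add(Function('M')(Mul(0, Pow(2, -1)), -6), -42), -13) = Mul(Add(-6, -42), -13) = Mul(-48, -13) = 624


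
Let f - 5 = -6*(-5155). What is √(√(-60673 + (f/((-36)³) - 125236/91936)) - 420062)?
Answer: √(-26589057592032 + 1326*I*√138261739149239)/7956 ≈ 0.19003 + 648.12*I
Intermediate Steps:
f = 30935 (f = 5 - 6*(-5155) = 5 + 30930 = 30935)
√(√(-60673 + (f/((-36)³) - 125236/91936)) - 420062) = √(√(-60673 + (30935/((-36)³) - 125236/91936)) - 420062) = √(√(-60673 + (30935/(-46656) - 125236*1/91936)) - 420062) = √(√(-60673 + (30935*(-1/46656) - 31309/22984)) - 420062) = √(√(-60673 + (-30935/46656 - 31309/22984)) - 420062) = √(√(-60673 - 271470343/134042688) - 420062) = √(√(-8133043479367/134042688) - 420062) = √(I*√138261739149239/47736 - 420062) = √(-420062 + I*√138261739149239/47736)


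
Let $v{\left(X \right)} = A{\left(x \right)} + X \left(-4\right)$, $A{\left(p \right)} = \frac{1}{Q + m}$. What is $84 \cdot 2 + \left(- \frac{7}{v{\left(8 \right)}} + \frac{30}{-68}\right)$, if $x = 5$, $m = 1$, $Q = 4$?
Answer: $\frac{907013}{5406} \approx 167.78$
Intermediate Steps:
$A{\left(p \right)} = \frac{1}{5}$ ($A{\left(p \right)} = \frac{1}{4 + 1} = \frac{1}{5}$)
$v{\left(X \right)} = \frac{1}{5} - 4 X$ ($v{\left(X \right)} = \frac{1}{5} + X \left(-4\right) = \frac{1}{5} - 4 X$)
$84 \cdot 2 + \left(- \frac{7}{v{\left(8 \right)}} + \frac{30}{-68}\right) = 84 \cdot 2 - \left(\frac{15}{34} + \frac{7}{\frac{1}{5} - 32}\right) = 168 - \left(\frac{15}{34} + \frac{7}{\frac{1}{5} - 32}\right) = 168 - \left(\frac{15}{34} + \frac{7}{- \frac{159}{5}}\right) = 168 - \frac{1195}{5406} = \frac{907013}{5406}$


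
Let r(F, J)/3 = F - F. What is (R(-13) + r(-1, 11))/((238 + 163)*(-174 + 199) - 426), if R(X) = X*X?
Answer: 169/9599 ≈ 0.017606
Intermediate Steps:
r(F, J) = 0 (r(F, J) = 3*(F - F) = 3*0 = 0)
R(X) = X²
(R(-13) + r(-1, 11))/((238 + 163)*(-174 + 199) - 426) = ((-13)² + 0)/((238 + 163)*(-174 + 199) - 426) = (169 + 0)/(401*25 - 426) = 169/(10025 - 426) = 169/9599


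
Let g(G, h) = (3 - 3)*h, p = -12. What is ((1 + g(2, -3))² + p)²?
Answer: 121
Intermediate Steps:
g(G, h) = 0 (g(G, h) = 0*h = 0)
((1 + g(2, -3))² + p)² = ((1 + 0)² - 12)² = (1² - 12)² = (1 - 12)² = (-11)² = 121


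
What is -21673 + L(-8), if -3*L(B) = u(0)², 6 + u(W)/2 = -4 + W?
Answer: -65419/3 ≈ -21806.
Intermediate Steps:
u(W) = -20 + 2*W (u(W) = -12 + 2*(-4 + W) = -12 + (-8 + 2*W) = -20 + 2*W)
L(B) = -400/3 (L(B) = -(-20 + 2*0)²/3 = -(-20 + 0)²/3 = -⅓*(-20)² = -⅓*400 = -400/3)
-21673 + L(-8) = -21673 - 400/3 = -65419/3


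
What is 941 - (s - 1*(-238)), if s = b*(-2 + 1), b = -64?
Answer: 639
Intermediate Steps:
s = 64 (s = -64*(-2 + 1) = -64*(-1) = 64)
941 - (s - 1*(-238)) = 941 - (64 - 1*(-238)) = 941 - (64 + 238) = 941 - 1*302 = 941 - 302 = 639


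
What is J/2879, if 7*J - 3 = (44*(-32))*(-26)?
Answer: 36611/20153 ≈ 1.8167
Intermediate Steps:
J = 36611/7 (J = 3/7 + ((44*(-32))*(-26))/7 = 3/7 + (-1408*(-26))/7 = 3/7 + (⅐)*36608 = 3/7 + 36608/7 = 36611/7 ≈ 5230.1)
J/2879 = (36611/7)/2879 = (36611/7)*(1/2879) = 36611/20153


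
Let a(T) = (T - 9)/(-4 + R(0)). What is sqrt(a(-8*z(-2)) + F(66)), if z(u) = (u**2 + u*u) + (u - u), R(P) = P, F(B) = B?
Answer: sqrt(337)/2 ≈ 9.1788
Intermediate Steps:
z(u) = 2*u**2 (z(u) = (u**2 + u**2) + 0 = 2*u**2 + 0 = 2*u**2)
a(T) = 9/4 - T/4 (a(T) = (T - 9)/(-4 + 0) = (-9 + T)/(-4) = (-9 + T)*(-1/4) = 9/4 - T/4)
sqrt(a(-8*z(-2)) + F(66)) = sqrt((9/4 - (-2)*2*(-2)**2) + 66) = sqrt((9/4 - (-2)*2*4) + 66) = sqrt((9/4 - (-2)*8) + 66) = sqrt((9/4 - 1/4*(-64)) + 66) = sqrt((9/4 + 16) + 66) = sqrt(73/4 + 66) = sqrt(337/4) = sqrt(337)/2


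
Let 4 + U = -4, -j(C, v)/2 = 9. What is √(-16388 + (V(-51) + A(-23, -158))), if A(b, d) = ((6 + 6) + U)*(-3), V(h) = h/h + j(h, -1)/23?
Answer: I*√8675485/23 ≈ 128.06*I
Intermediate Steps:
j(C, v) = -18 (j(C, v) = -2*9 = -18)
U = -8 (U = -4 - 4 = -8)
V(h) = 5/23 (V(h) = h/h - 18/23 = 1 - 18*1/23 = 1 - 18/23 = 5/23)
A(b, d) = -12 (A(b, d) = ((6 + 6) - 8)*(-3) = (12 - 8)*(-3) = 4*(-3) = -12)
√(-16388 + (V(-51) + A(-23, -158))) = √(-16388 + (5/23 - 12)) = √(-16388 - 271/23) = √(-377195/23) = I*√8675485/23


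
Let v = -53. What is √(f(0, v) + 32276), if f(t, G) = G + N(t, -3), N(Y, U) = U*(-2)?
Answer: 3*√3581 ≈ 179.52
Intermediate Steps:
N(Y, U) = -2*U
f(t, G) = 6 + G (f(t, G) = G - 2*(-3) = G + 6 = 6 + G)
√(f(0, v) + 32276) = √((6 - 53) + 32276) = √(-47 + 32276) = √32229 = 3*√3581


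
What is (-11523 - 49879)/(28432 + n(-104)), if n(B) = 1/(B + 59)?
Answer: -2763090/1279439 ≈ -2.1596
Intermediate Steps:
n(B) = 1/(59 + B)
(-11523 - 49879)/(28432 + n(-104)) = (-11523 - 49879)/(28432 + 1/(59 - 104)) = -61402/(28432 + 1/(-45)) = -61402/(28432 - 1/45) = -61402/1279439/45 = -61402*45/1279439 = -2763090/1279439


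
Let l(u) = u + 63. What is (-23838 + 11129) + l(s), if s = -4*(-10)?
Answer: -12606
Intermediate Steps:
s = 40
l(u) = 63 + u
(-23838 + 11129) + l(s) = (-23838 + 11129) + (63 + 40) = -12709 + 103 = -12606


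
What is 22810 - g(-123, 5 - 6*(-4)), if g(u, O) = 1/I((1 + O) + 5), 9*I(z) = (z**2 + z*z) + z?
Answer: 56682841/2485 ≈ 22810.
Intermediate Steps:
I(z) = z/9 + 2*z**2/9 (I(z) = ((z**2 + z*z) + z)/9 = ((z**2 + z**2) + z)/9 = (2*z**2 + z)/9 = (z + 2*z**2)/9 = z/9 + 2*z**2/9)
g(u, O) = 9/((6 + O)*(13 + 2*O)) (g(u, O) = 1/(((1 + O) + 5)*(1 + 2*((1 + O) + 5))/9) = 1/((6 + O)*(1 + 2*(6 + O))/9) = 1/((6 + O)*(1 + (12 + 2*O))/9) = 1/((6 + O)*(13 + 2*O)/9) = 9/((6 + O)*(13 + 2*O)))
22810 - g(-123, 5 - 6*(-4)) = 22810 - 9/((6 + (5 - 6*(-4)))*(13 + 2*(5 - 6*(-4)))) = 22810 - 9/((6 + (5 + 24))*(13 + 2*(5 + 24))) = 22810 - 9/((6 + 29)*(13 + 2*29)) = 22810 - 9/(35*(13 + 58)) = 22810 - 9/(35*71) = 22810 - 1*9/2485 = 22810 - 9/2485 = 56682841/2485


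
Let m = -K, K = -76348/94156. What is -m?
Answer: -19087/23539 ≈ -0.81087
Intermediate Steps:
K = -19087/23539 (K = -76348*1/94156 = -19087/23539 ≈ -0.81087)
m = 19087/23539 (m = -1*(-19087/23539) = 19087/23539 ≈ 0.81087)
-m = -1*19087/23539 = -19087/23539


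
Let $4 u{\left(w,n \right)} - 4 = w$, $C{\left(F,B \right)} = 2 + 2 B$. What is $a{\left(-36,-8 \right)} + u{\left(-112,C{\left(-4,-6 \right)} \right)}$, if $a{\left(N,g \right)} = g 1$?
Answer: $-35$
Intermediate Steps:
$u{\left(w,n \right)} = 1 + \frac{w}{4}$
$a{\left(N,g \right)} = g$
$a{\left(-36,-8 \right)} + u{\left(-112,C{\left(-4,-6 \right)} \right)} = -8 + \left(1 + \frac{1}{4} \left(-112\right)\right) = -8 + \left(1 - 28\right) = -8 - 27 = -35$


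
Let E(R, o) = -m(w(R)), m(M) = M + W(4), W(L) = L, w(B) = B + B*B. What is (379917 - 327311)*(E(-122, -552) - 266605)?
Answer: -14801802826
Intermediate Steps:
w(B) = B + B²
m(M) = 4 + M (m(M) = M + 4 = 4 + M)
E(R, o) = -4 - R*(1 + R) (E(R, o) = -(4 + R*(1 + R)) = -4 - R*(1 + R))
(379917 - 327311)*(E(-122, -552) - 266605) = (379917 - 327311)*((-4 - 1*(-122)*(1 - 122)) - 266605) = 52606*((-4 - 1*(-122)*(-121)) - 266605) = 52606*((-4 - 14762) - 266605) = 52606*(-14766 - 266605) = 52606*(-281371) = -14801802826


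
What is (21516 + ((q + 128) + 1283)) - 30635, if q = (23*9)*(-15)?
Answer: -10813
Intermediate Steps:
q = -3105 (q = 207*(-15) = -3105)
(21516 + ((q + 128) + 1283)) - 30635 = (21516 + ((-3105 + 128) + 1283)) - 30635 = (21516 + (-2977 + 1283)) - 30635 = (21516 - 1694) - 30635 = 19822 - 30635 = -10813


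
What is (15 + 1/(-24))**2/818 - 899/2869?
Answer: -53820443/1351780992 ≈ -0.039814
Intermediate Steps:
(15 + 1/(-24))**2/818 - 899/2869 = (15 - 1/24)**2*(1/818) - 899*1/2869 = (359/24)**2*(1/818) - 899/2869 = (128881/576)*(1/818) - 899/2869 = 128881/471168 - 899/2869 = -53820443/1351780992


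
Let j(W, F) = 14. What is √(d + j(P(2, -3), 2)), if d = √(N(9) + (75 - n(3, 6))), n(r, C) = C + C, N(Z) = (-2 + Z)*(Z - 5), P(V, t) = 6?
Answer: √(14 + √91) ≈ 4.8517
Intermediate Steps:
N(Z) = (-5 + Z)*(-2 + Z) (N(Z) = (-2 + Z)*(-5 + Z) = (-5 + Z)*(-2 + Z))
n(r, C) = 2*C
d = √91 (d = √((10 + 9² - 7*9) + (75 - 2*6)) = √((10 + 81 - 63) + (75 - 1*12)) = √(28 + (75 - 12)) = √(28 + 63) = √91 ≈ 9.5394)
√(d + j(P(2, -3), 2)) = √(√91 + 14) = √(14 + √91)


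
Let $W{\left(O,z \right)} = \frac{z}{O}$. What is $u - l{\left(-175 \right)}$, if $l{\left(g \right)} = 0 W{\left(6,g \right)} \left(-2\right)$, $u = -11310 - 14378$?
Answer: $-25688$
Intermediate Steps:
$u = -25688$ ($u = -11310 - 14378 = -25688$)
$l{\left(g \right)} = 0$ ($l{\left(g \right)} = 0 \frac{g}{6} \left(-2\right) = 0 \left(-2\right) = 0$)
$u - l{\left(-175 \right)} = -25688 - 0 = -25688 + 0 = -25688$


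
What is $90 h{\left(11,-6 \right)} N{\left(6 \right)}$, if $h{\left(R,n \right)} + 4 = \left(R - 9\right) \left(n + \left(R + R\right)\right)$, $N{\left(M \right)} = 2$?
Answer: $5040$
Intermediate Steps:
$h{\left(R,n \right)} = -4 + \left(-9 + R\right) \left(n + 2 R\right)$ ($h{\left(R,n \right)} = -4 + \left(R - 9\right) \left(n + \left(R + R\right)\right) = -4 + \left(-9 + R\right) \left(n + 2 R\right)$)
$90 h{\left(11,-6 \right)} N{\left(6 \right)} = 90 \left(-4 - 198 - -54 + 2 \cdot 11^{2} + 11 \left(-6\right)\right) 2 = 90 \left(-4 - 198 + 54 + 2 \cdot 121 - 66\right) 2 = 90 \left(-4 - 198 + 54 + 242 - 66\right) 2 = 90 \cdot 28 \cdot 2 = 2520 \cdot 2 = 5040$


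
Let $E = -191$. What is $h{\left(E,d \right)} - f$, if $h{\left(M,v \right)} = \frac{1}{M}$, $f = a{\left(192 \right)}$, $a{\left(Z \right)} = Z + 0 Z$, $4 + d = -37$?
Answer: $- \frac{36673}{191} \approx -192.01$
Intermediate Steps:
$d = -41$ ($d = -4 - 37 = -41$)
$a{\left(Z \right)} = Z$ ($a{\left(Z \right)} = Z + 0 = Z$)
$f = 192$
$h{\left(E,d \right)} - f = \frac{1}{-191} - 192 = - \frac{1}{191} - 192 = - \frac{36673}{191}$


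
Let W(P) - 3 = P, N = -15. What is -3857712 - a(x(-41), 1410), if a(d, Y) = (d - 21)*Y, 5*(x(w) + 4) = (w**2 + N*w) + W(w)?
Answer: -4459218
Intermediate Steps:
W(P) = 3 + P
x(w) = -17/5 - 14*w/5 + w**2/5 (x(w) = -4 + ((w**2 - 15*w) + (3 + w))/5 = -4 + (3 + w**2 - 14*w)/5 = -4 + (3/5 - 14*w/5 + w**2/5) = -17/5 - 14*w/5 + w**2/5)
a(d, Y) = Y*(-21 + d) (a(d, Y) = (-21 + d)*Y = Y*(-21 + d))
-3857712 - a(x(-41), 1410) = -3857712 - 1410*(-21 + (-17/5 - 14/5*(-41) + (1/5)*(-41)**2)) = -3857712 - 1410*(-21 + (-17/5 + 574/5 + (1/5)*1681)) = -3857712 - 1410*(-21 + (-17/5 + 574/5 + 1681/5)) = -3857712 - 1410*(-21 + 2238/5) = -3857712 - 1410*2133/5 = -3857712 - 1*601506 = -3857712 - 601506 = -4459218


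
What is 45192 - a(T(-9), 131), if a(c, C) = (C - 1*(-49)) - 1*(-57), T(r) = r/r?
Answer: 44955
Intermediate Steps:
T(r) = 1
a(c, C) = 106 + C (a(c, C) = (C + 49) + 57 = (49 + C) + 57 = 106 + C)
45192 - a(T(-9), 131) = 45192 - (106 + 131) = 45192 - 1*237 = 45192 - 237 = 44955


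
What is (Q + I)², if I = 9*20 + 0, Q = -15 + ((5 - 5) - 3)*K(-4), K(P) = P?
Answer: 31329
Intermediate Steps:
Q = -3 (Q = -15 + ((5 - 5) - 3)*(-4) = -15 + (0 - 3)*(-4) = -15 - 3*(-4) = -15 + 12 = -3)
I = 180 (I = 180 + 0 = 180)
(Q + I)² = (-3 + 180)² = 177² = 31329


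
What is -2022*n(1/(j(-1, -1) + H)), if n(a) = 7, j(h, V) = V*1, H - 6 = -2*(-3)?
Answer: -14154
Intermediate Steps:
H = 12 (H = 6 - 2*(-3) = 6 + 6 = 12)
j(h, V) = V
-2022*n(1/(j(-1, -1) + H)) = -2022*7 = -14154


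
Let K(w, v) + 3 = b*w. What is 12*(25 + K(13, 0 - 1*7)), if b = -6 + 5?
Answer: 108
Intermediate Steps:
b = -1
K(w, v) = -3 - w
12*(25 + K(13, 0 - 1*7)) = 12*(25 + (-3 - 1*13)) = 12*(25 + (-3 - 13)) = 12*(25 - 16) = 12*9 = 108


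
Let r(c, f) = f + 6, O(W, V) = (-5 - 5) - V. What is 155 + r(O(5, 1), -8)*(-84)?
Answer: 323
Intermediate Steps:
O(W, V) = -10 - V
r(c, f) = 6 + f
155 + r(O(5, 1), -8)*(-84) = 155 + (6 - 8)*(-84) = 155 - 2*(-84) = 155 + 168 = 323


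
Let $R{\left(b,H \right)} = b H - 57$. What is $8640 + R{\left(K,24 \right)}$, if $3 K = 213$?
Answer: $10287$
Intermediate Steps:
$K = 71$ ($K = \frac{1}{3} \cdot 213 = 71$)
$R{\left(b,H \right)} = -57 + H b$ ($R{\left(b,H \right)} = H b - 57 = -57 + H b$)
$8640 + R{\left(K,24 \right)} = 8640 + \left(-57 + 24 \cdot 71\right) = 8640 + \left(-57 + 1704\right) = 8640 + 1647 = 10287$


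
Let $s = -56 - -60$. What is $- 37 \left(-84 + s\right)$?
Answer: $2960$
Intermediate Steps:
$s = 4$ ($s = -56 + 60 = 4$)
$- 37 \left(-84 + s\right) = - 37 \left(-84 + 4\right) = \left(-37\right) \left(-80\right) = 2960$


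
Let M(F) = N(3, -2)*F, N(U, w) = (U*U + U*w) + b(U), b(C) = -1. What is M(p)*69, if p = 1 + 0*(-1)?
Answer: 138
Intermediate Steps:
N(U, w) = -1 + U**2 + U*w (N(U, w) = (U*U + U*w) - 1 = (U**2 + U*w) - 1 = -1 + U**2 + U*w)
p = 1 (p = 1 + 0 = 1)
M(F) = 2*F (M(F) = (-1 + 3**2 + 3*(-2))*F = (-1 + 9 - 6)*F = 2*F)
M(p)*69 = (2*1)*69 = 2*69 = 138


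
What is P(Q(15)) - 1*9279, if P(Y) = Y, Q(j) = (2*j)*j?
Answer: -8829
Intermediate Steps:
Q(j) = 2*j²
P(Q(15)) - 1*9279 = 2*15² - 1*9279 = 2*225 - 9279 = 450 - 9279 = -8829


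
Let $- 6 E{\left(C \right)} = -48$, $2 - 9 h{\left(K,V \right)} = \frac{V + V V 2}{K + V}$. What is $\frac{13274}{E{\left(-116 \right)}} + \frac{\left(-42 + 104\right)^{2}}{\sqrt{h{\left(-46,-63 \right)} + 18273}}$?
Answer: $\frac{6637}{4} + \frac{5766 \sqrt{1954795754}}{8966953} \approx 1687.7$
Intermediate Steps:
$h{\left(K,V \right)} = \frac{2}{9} - \frac{V + 2 V^{2}}{9 \left(K + V\right)}$ ($h{\left(K,V \right)} = \frac{2}{9} - \frac{\left(V + V V 2\right) \frac{1}{K + V}}{9} = \frac{2}{9} - \frac{\left(V + V^{2} \cdot 2\right) \frac{1}{K + V}}{9} = \frac{2}{9} - \frac{\left(V + 2 V^{2}\right) \frac{1}{K + V}}{9} = \frac{2}{9} - \frac{\frac{1}{K + V} \left(V + 2 V^{2}\right)}{9} = \frac{2}{9} - \frac{V + 2 V^{2}}{9 \left(K + V\right)}$)
$E{\left(C \right)} = 8$ ($E{\left(C \right)} = \left(- \frac{1}{6}\right) \left(-48\right) = 8$)
$\frac{13274}{E{\left(-116 \right)}} + \frac{\left(-42 + 104\right)^{2}}{\sqrt{h{\left(-46,-63 \right)} + 18273}} = \frac{13274}{8} + \frac{\left(-42 + 104\right)^{2}}{\sqrt{\frac{-63 - 2 \left(-63\right)^{2} + 2 \left(-46\right)}{9 \left(-46 - 63\right)} + 18273}} = 13274 \cdot \frac{1}{8} + \frac{62^{2}}{\sqrt{\frac{-63 - 7938 - 92}{9 \left(-109\right)} + 18273}} = \frac{6637}{4} + \frac{3844}{\sqrt{\frac{1}{9} \left(- \frac{1}{109}\right) \left(-63 - 7938 - 92\right) + 18273}} = \frac{6637}{4} + \frac{3844}{\sqrt{\frac{1}{9} \left(- \frac{1}{109}\right) \left(-8093\right) + 18273}} = \frac{6637}{4} + \frac{3844}{\sqrt{\frac{8093}{981} + 18273}} = \frac{6637}{4} + \frac{3844}{\sqrt{\frac{17933906}{981}}} = \frac{6637}{4} + \frac{3844}{\frac{1}{327} \sqrt{1954795754}} = \frac{6637}{4} + 3844 \frac{3 \sqrt{1954795754}}{17933906} = \frac{6637}{4} + \frac{5766 \sqrt{1954795754}}{8966953}$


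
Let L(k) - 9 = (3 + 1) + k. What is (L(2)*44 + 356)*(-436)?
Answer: -442976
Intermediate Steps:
L(k) = 13 + k (L(k) = 9 + ((3 + 1) + k) = 9 + (4 + k) = 13 + k)
(L(2)*44 + 356)*(-436) = ((13 + 2)*44 + 356)*(-436) = (15*44 + 356)*(-436) = (660 + 356)*(-436) = 1016*(-436) = -442976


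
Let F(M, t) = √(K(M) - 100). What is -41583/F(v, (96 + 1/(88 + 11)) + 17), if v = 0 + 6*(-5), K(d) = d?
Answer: 41583*I*√130/130 ≈ 3647.1*I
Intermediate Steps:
v = -30 (v = 0 - 30 = -30)
F(M, t) = √(-100 + M) (F(M, t) = √(M - 100) = √(-100 + M))
-41583/F(v, (96 + 1/(88 + 11)) + 17) = -41583/√(-100 - 30) = -41583*(-I*√130/130) = -(-41583)*I*√130/130 = 41583*I*√130/130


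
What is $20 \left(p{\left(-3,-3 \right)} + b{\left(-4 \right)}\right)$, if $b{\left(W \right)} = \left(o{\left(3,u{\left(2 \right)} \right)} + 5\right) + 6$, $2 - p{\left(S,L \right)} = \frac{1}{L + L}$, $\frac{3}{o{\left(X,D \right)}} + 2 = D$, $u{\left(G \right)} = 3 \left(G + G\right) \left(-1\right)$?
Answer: $\frac{5440}{21} \approx 259.05$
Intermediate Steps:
$u{\left(G \right)} = - 6 G$ ($u{\left(G \right)} = 3 \cdot 2 G \left(-1\right) = 6 G \left(-1\right) = - 6 G$)
$o{\left(X,D \right)} = \frac{3}{-2 + D}$
$p{\left(S,L \right)} = 2 - \frac{1}{2 L}$ ($p{\left(S,L \right)} = 2 - \frac{1}{L + L} = 2 - \frac{1}{2 L}$)
$b{\left(W \right)} = \frac{151}{14}$ ($b{\left(W \right)} = \left(\frac{3}{-2 - 12} + 5\right) + 6 = \left(\frac{3}{-14} + 5\right) + 6 = \left(3 \left(- \frac{1}{14}\right) + 5\right) + 6 = \left(- \frac{3}{14} + 5\right) + 6 = \frac{67}{14} + 6 = \frac{151}{14}$)
$20 \left(p{\left(-3,-3 \right)} + b{\left(-4 \right)}\right) = 20 \left(\left(2 - \frac{1}{2 \left(-3\right)}\right) + \frac{151}{14}\right) = 20 \left(\left(2 - - \frac{1}{6}\right) + \frac{151}{14}\right) = 20 \left(\left(2 + \frac{1}{6}\right) + \frac{151}{14}\right) = 20 \left(\frac{13}{6} + \frac{151}{14}\right) = 20 \cdot \frac{272}{21} = \frac{5440}{21}$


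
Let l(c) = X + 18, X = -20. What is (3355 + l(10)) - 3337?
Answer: 16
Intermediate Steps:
l(c) = -2 (l(c) = -20 + 18 = -2)
(3355 + l(10)) - 3337 = (3355 - 2) - 3337 = 3353 - 3337 = 16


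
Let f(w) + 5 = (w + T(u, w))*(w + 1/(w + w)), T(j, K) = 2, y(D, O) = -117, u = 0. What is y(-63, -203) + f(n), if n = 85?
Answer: 1236497/170 ≈ 7273.5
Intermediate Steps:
f(w) = -5 + (2 + w)*(w + 1/(2*w)) (f(w) = -5 + (w + 2)*(w + 1/(w + w)) = -5 + (2 + w)*(w + 1/(2*w)))
y(-63, -203) + f(n) = -117 + (-9/2 + 1/85 + 85² + 2*85) = -117 + (-9/2 + 1/85 + 7225 + 170) = -117 + 1256387/170 = 1236497/170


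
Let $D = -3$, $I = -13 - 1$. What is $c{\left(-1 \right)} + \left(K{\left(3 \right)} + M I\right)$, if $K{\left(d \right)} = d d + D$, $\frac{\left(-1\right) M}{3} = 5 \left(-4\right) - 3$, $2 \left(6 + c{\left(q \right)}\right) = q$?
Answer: $- \frac{1933}{2} \approx -966.5$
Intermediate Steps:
$c{\left(q \right)} = -6 + \frac{q}{2}$
$I = -14$ ($I = -13 - 1 = -14$)
$M = 69$ ($M = - 3 \left(5 \left(-4\right) - 3\right) = - 3 \left(-20 - 3\right) = \left(-3\right) \left(-23\right) = 69$)
$K{\left(d \right)} = -3 + d^{2}$ ($K{\left(d \right)} = d d - 3 = d^{2} - 3 = -3 + d^{2}$)
$c{\left(-1 \right)} + \left(K{\left(3 \right)} + M I\right) = \left(-6 + \frac{1}{2} \left(-1\right)\right) + \left(\left(-3 + 3^{2}\right) + 69 \left(-14\right)\right) = \left(-6 - \frac{1}{2}\right) + \left(\left(-3 + 9\right) - 966\right) = - \frac{13}{2} + \left(6 - 966\right) = - \frac{13}{2} - 960 = - \frac{1933}{2}$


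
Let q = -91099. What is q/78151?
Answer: -91099/78151 ≈ -1.1657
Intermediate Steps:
q/78151 = -91099/78151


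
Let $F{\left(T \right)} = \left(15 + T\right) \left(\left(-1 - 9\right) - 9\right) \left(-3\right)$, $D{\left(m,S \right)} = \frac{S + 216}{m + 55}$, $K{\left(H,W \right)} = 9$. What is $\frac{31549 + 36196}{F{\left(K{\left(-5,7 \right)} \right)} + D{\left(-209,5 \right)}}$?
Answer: $\frac{10432730}{210451} \approx 49.573$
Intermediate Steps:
$D{\left(m,S \right)} = \frac{216 + S}{55 + m}$
$F{\left(T \right)} = 855 + 57 T$ ($F{\left(T \right)} = \left(15 + T\right) \left(-10 - 9\right) \left(-3\right) = \left(15 + T\right) \left(-19\right) \left(-3\right) = \left(-285 - 19 T\right) \left(-3\right) = 855 + 57 T$)
$\frac{31549 + 36196}{F{\left(K{\left(-5,7 \right)} \right)} + D{\left(-209,5 \right)}} = \frac{31549 + 36196}{\left(855 + 57 \cdot 9\right) + \frac{216 + 5}{55 - 209}} = \frac{67745}{\left(855 + 513\right) + \frac{1}{-154} \cdot 221} = \frac{67745}{1368 - \frac{221}{154}} = \frac{67745}{\frac{210451}{154}} = 67745 \cdot \frac{154}{210451} = \frac{10432730}{210451}$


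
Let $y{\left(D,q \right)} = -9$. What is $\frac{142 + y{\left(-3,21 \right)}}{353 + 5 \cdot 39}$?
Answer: $\frac{133}{548} \approx 0.2427$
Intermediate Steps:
$\frac{142 + y{\left(-3,21 \right)}}{353 + 5 \cdot 39} = \frac{142 - 9}{353 + 5 \cdot 39} = \frac{133}{353 + 195} = \frac{133}{548}$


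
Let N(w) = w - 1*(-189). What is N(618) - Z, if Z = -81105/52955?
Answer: 8563158/10591 ≈ 808.53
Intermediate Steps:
N(w) = 189 + w (N(w) = w + 189 = 189 + w)
Z = -16221/10591 (Z = -81105*1/52955 = -16221/10591 ≈ -1.5316)
N(618) - Z = (189 + 618) - 1*(-16221/10591) = 807 + 16221/10591 = 8563158/10591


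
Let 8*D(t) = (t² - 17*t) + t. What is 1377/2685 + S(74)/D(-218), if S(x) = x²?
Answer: 15655667/11413935 ≈ 1.3716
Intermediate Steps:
D(t) = -2*t + t²/8 (D(t) = ((t² - 17*t) + t)/8 = (t² - 16*t)/8 = -2*t + t²/8)
1377/2685 + S(74)/D(-218) = 1377/2685 + 74²/(((⅛)*(-218)*(-16 - 218))) = 1377*(1/2685) + 5476/(((⅛)*(-218)*(-234))) = 459/895 + 5476/(12753/2) = 459/895 + 5476*(2/12753) = 459/895 + 10952/12753 = 15655667/11413935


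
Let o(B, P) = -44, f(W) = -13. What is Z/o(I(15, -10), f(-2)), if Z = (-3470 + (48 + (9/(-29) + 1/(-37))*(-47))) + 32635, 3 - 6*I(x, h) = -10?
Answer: -31362563/47212 ≈ -664.29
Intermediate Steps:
I(x, h) = 13/6 (I(x, h) = ½ - ⅙*(-10) = ½ + 5/3 = 13/6)
Z = 31362563/1073 (Z = (-3470 + (48 + (9*(-1/29) + 1*(-1/37))*(-47))) + 32635 = (-3470 + (48 + (-9/29 - 1/37)*(-47))) + 32635 = (-3470 + (48 - 362/1073*(-47))) + 32635 = (-3470 + (48 + 17014/1073)) + 32635 = (-3470 + 68518/1073) + 32635 = -3654792/1073 + 32635 = 31362563/1073 ≈ 29229.)
Z/o(I(15, -10), f(-2)) = (31362563/1073)/(-44) = (31362563/1073)*(-1/44) = -31362563/47212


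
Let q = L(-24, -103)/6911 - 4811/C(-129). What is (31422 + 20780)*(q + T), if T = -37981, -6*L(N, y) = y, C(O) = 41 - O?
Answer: -205688086237054/103665 ≈ -1.9842e+9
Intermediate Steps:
L(N, y) = -y/6
q = -2933462/103665 (q = -1/6*(-103)/6911 - 4811/(41 - 1*(-129)) = (103/6)*(1/6911) - 4811/(41 + 129) = 103/41466 - 4811/170 = 103/41466 - 4811*1/170 = 103/41466 - 283/10 = -2933462/103665 ≈ -28.298)
(31422 + 20780)*(q + T) = (31422 + 20780)*(-2933462/103665 - 37981) = 52202*(-3940233827/103665) = -205688086237054/103665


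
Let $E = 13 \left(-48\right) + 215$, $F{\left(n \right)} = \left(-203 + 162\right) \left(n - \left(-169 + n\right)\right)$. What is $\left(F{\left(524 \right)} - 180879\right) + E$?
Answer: $-188217$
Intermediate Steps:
$F{\left(n \right)} = -6929$ ($F{\left(n \right)} = \left(-41\right) 169 = -6929$)
$E = -409$ ($E = -624 + 215 = -409$)
$\left(F{\left(524 \right)} - 180879\right) + E = \left(-6929 - 180879\right) - 409 = -187808 - 409 = -188217$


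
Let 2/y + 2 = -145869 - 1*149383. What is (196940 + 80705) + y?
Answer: 40987898414/147627 ≈ 2.7765e+5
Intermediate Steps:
y = -1/147627 (y = 2/(-2 + (-145869 - 1*149383)) = 2/(-2 + (-145869 - 149383)) = 2/(-2 - 295252) = 2/(-295254) = 2*(-1/295254) = -1/147627 ≈ -6.7738e-6)
(196940 + 80705) + y = (196940 + 80705) - 1/147627 = 277645 - 1/147627 = 40987898414/147627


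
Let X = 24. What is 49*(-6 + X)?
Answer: 882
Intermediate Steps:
49*(-6 + X) = 49*(-6 + 24) = 49*18 = 882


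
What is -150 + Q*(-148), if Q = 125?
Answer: -18650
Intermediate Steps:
-150 + Q*(-148) = -150 + 125*(-148) = -150 - 18500 = -18650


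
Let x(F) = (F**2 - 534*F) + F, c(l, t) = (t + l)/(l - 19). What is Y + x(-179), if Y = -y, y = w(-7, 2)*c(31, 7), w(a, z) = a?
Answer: 764821/6 ≈ 1.2747e+5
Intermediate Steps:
c(l, t) = (l + t)/(-19 + l)
y = -133/6 (y = -7*(31 + 7)/(-19 + 31) = -7*38/12 = -7*19/6 = -133/6 ≈ -22.167)
x(F) = F**2 - 533*F
Y = 133/6 (Y = -1*(-133/6) = 133/6 ≈ 22.167)
Y + x(-179) = 133/6 - 179*(-533 - 179) = 133/6 - 179*(-712) = 133/6 + 127448 = 764821/6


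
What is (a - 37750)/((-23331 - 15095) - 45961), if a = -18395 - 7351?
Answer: 63496/84387 ≈ 0.75244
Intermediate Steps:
a = -25746
(a - 37750)/((-23331 - 15095) - 45961) = (-25746 - 37750)/((-23331 - 15095) - 45961) = -63496/(-38426 - 45961) = -63496/(-84387) = -63496*(-1/84387) = 63496/84387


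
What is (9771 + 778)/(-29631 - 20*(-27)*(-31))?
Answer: -10549/46371 ≈ -0.22749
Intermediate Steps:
(9771 + 778)/(-29631 - 20*(-27)*(-31)) = 10549/(-29631 + 540*(-31)) = 10549/(-29631 - 16740) = 10549/(-46371) = 10549*(-1/46371) = -10549/46371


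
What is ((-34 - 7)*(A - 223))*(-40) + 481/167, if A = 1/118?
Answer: -3603273841/9853 ≈ -3.6570e+5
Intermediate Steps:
A = 1/118 ≈ 0.0084746
((-34 - 7)*(A - 223))*(-40) + 481/167 = ((-34 - 7)*(1/118 - 223))*(-40) + 481/167 = -41*(-26313/118)*(-40) + 481*(1/167) = (1078833/118)*(-40) + 481/167 = -21576660/59 + 481/167 = -3603273841/9853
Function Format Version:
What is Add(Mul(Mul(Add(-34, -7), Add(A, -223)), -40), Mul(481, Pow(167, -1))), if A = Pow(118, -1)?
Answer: Rational(-3603273841, 9853) ≈ -3.6570e+5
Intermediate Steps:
A = Rational(1, 118) ≈ 0.0084746
Add(Mul(Mul(Add(-34, -7), Add(A, -223)), -40), Mul(481, Pow(167, -1))) = Add(Mul(Mul(Add(-34, -7), Add(Rational(1, 118), -223)), -40), Mul(481, Pow(167, -1))) = Add(Mul(Mul(-41, Rational(-26313, 118)), -40), Mul(481, Rational(1, 167))) = Add(Mul(Rational(1078833, 118), -40), Rational(481, 167)) = Add(Rational(-21576660, 59), Rational(481, 167)) = Rational(-3603273841, 9853)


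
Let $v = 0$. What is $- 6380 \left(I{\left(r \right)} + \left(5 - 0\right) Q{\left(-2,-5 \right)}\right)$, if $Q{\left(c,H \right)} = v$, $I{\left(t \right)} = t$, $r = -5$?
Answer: $31900$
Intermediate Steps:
$Q{\left(c,H \right)} = 0$
$- 6380 \left(I{\left(r \right)} + \left(5 - 0\right) Q{\left(-2,-5 \right)}\right) = - 6380 \left(-5 + \left(5 - 0\right) 0\right) = - 6380 \left(-5 + \left(5 + 0\right) 0\right) = - 6380 \left(-5 + 5 \cdot 0\right) = - 6380 \left(-5 + 0\right) = \left(-6380\right) \left(-5\right) = 31900$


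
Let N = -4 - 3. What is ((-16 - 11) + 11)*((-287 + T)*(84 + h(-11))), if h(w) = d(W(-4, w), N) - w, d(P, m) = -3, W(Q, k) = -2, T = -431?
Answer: 1056896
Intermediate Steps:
N = -7
h(w) = -3 - w
((-16 - 11) + 11)*((-287 + T)*(84 + h(-11))) = ((-16 - 11) + 11)*((-287 - 431)*(84 + (-3 - 1*(-11)))) = (-27 + 11)*(-718*(84 + (-3 + 11))) = -(-11488)*(84 + 8) = -(-11488)*92 = -16*(-66056) = 1056896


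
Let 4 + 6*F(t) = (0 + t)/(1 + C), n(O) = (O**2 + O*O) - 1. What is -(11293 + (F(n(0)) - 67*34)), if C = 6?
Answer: -378601/42 ≈ -9014.3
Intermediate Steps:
n(O) = -1 + 2*O**2 (n(O) = (O**2 + O**2) - 1 = 2*O**2 - 1 = -1 + 2*O**2)
F(t) = -2/3 + t/42 (F(t) = -2/3 + ((0 + t)/(1 + 6))/6 = -2/3 + (t/7)/6 = -2/3 + t/42)
-(11293 + (F(n(0)) - 67*34)) = -(11293 + ((-2/3 + (-1 + 2*0**2)/42) - 67*34)) = -(11293 + ((-2/3 + (-1 + 2*0)/42) - 2278)) = -(11293 + ((-2/3 + (-1 + 0)/42) - 2278)) = -(11293 + ((-2/3 + (1/42)*(-1)) - 2278)) = -(11293 + ((-2/3 - 1/42) - 2278)) = -(11293 + (-29/42 - 2278)) = -(11293 - 95705/42) = -1*378601/42 = -378601/42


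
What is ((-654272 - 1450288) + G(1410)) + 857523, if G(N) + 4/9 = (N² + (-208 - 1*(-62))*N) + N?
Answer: 4829513/9 ≈ 5.3661e+5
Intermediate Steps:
G(N) = -4/9 + N² - 145*N (G(N) = -4/9 + ((N² + (-208 - 1*(-62))*N) + N) = -4/9 + ((N² + (-208 + 62)*N) + N) = -4/9 + ((N² - 146*N) + N) = -4/9 + (N² - 145*N) = -4/9 + N² - 145*N)
((-654272 - 1450288) + G(1410)) + 857523 = ((-654272 - 1450288) + (-4/9 + 1410² - 145*1410)) + 857523 = (-2104560 + (-4/9 + 1988100 - 204450)) + 857523 = (-2104560 + 16052846/9) + 857523 = -2888194/9 + 857523 = 4829513/9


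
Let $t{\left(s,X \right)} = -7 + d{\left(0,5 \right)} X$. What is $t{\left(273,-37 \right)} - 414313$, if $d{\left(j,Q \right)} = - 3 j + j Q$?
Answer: $-414320$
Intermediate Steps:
$d{\left(j,Q \right)} = - 3 j + Q j$
$t{\left(s,X \right)} = -7$ ($t{\left(s,X \right)} = -7 + 0 \left(-3 + 5\right) X = -7 + 0 \cdot 2 X = -7 + 0 X = -7 + 0 = -7$)
$t{\left(273,-37 \right)} - 414313 = -7 - 414313 = -414320$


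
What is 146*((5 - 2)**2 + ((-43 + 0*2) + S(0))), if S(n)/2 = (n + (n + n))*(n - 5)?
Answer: -4964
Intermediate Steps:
S(n) = 6*n*(-5 + n) (S(n) = 2*((n + (n + n))*(n - 5)) = 2*((n + 2*n)*(-5 + n)) = 2*((3*n)*(-5 + n)) = 2*(3*n*(-5 + n)) = 6*n*(-5 + n))
146*((5 - 2)**2 + ((-43 + 0*2) + S(0))) = 146*((5 - 2)**2 + ((-43 + 0*2) + 6*0*(-5 + 0))) = 146*(3**2 + ((-43 + 0) + 6*0*(-5))) = 146*(9 + (-43 + 0)) = 146*(9 - 43) = 146*(-34) = -4964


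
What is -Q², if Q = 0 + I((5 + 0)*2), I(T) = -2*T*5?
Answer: -10000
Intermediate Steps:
I(T) = -10*T
Q = -100 (Q = 0 - 10*(5 + 0)*2 = 0 - 50*2 = 0 - 10*10 = 0 - 100 = -100)
-Q² = -1*(-100)² = -1*10000 = -10000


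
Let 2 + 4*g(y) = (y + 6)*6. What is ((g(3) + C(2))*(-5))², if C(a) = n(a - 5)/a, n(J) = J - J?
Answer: 4225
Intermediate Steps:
g(y) = 17/2 + 3*y/2 (g(y) = -½ + ((y + 6)*6)/4 = -½ + ((6 + y)*6)/4 = -½ + (36 + 6*y)/4 = -½ + (9 + 3*y/2) = 17/2 + 3*y/2)
n(J) = 0
C(a) = 0 (C(a) = 0/a = 0)
((g(3) + C(2))*(-5))² = (((17/2 + (3/2)*3) + 0)*(-5))² = (((17/2 + 9/2) + 0)*(-5))² = ((13 + 0)*(-5))² = (13*(-5))² = (-65)² = 4225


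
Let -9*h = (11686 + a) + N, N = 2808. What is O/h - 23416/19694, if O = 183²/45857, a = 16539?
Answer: -16664391825595/14013071527007 ≈ -1.1892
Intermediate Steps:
h = -31033/9 (h = -((11686 + 16539) + 2808)/9 = -(28225 + 2808)/9 = -⅑*31033 = -31033/9 ≈ -3448.1)
O = 33489/45857 (O = 33489*(1/45857) = 33489/45857 ≈ 0.73029)
O/h - 23416/19694 = 33489/(45857*(-31033/9)) - 23416/19694 = (33489/45857)*(-9/31033) - 23416*1/19694 = -301401/1423080281 - 11708/9847 = -16664391825595/14013071527007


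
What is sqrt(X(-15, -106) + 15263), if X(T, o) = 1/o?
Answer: sqrt(171494962)/106 ≈ 123.54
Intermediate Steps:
sqrt(X(-15, -106) + 15263) = sqrt(1/(-106) + 15263) = sqrt(-1/106 + 15263) = sqrt(1617877/106) = sqrt(171494962)/106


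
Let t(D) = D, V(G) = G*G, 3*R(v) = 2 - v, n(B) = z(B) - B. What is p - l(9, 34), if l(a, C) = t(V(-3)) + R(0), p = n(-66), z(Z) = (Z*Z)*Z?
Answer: -862319/3 ≈ -2.8744e+5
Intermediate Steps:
z(Z) = Z**3 (z(Z) = Z**2*Z = Z**3)
n(B) = B**3 - B
R(v) = 2/3 - v/3 (R(v) = (2 - v)/3 = 2/3 - v/3)
p = -287430 (p = (-66)**3 - 1*(-66) = -287496 + 66 = -287430)
V(G) = G**2
l(a, C) = 29/3 (l(a, C) = (-3)**2 + (2/3 - 1/3*0) = 9 + (2/3 + 0) = 9 + 2/3 = 29/3)
p - l(9, 34) = -287430 - 1*29/3 = -287430 - 29/3 = -862319/3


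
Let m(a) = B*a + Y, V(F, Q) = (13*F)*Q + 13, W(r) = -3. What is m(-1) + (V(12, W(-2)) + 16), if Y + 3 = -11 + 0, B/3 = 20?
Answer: -513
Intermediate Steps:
B = 60 (B = 3*20 = 60)
Y = -14 (Y = -3 + (-11 + 0) = -3 - 11 = -14)
V(F, Q) = 13 + 13*F*Q (V(F, Q) = 13*F*Q + 13 = 13 + 13*F*Q)
m(a) = -14 + 60*a (m(a) = 60*a - 14 = -14 + 60*a)
m(-1) + (V(12, W(-2)) + 16) = (-14 + 60*(-1)) + ((13 + 13*12*(-3)) + 16) = (-14 - 60) + ((13 - 468) + 16) = -74 + (-455 + 16) = -74 - 439 = -513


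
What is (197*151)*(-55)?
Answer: -1636085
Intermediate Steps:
(197*151)*(-55) = 29747*(-55) = -1636085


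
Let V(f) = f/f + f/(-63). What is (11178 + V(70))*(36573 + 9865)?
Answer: 4671709238/9 ≈ 5.1908e+8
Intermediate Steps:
V(f) = 1 - f/63 (V(f) = 1 + f*(-1/63) = 1 - f/63)
(11178 + V(70))*(36573 + 9865) = (11178 + (1 - 1/63*70))*(36573 + 9865) = (11178 + (1 - 10/9))*46438 = (11178 - ⅑)*46438 = (100601/9)*46438 = 4671709238/9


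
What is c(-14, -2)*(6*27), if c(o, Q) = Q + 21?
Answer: 3078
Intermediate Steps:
c(o, Q) = 21 + Q
c(-14, -2)*(6*27) = (21 - 2)*(6*27) = 19*162 = 3078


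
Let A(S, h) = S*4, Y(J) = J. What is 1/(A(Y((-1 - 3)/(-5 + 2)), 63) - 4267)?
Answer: -3/12785 ≈ -0.00023465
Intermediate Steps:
A(S, h) = 4*S
1/(A(Y((-1 - 3)/(-5 + 2)), 63) - 4267) = 1/(4*((-1 - 3)/(-5 + 2)) - 4267) = 1/(4*(-4/(-3)) - 4267) = 1/(4*(-4*(-⅓)) - 4267) = 1/(4*(4/3) - 4267) = 1/(16/3 - 4267) = 1/(-12785/3) = -3/12785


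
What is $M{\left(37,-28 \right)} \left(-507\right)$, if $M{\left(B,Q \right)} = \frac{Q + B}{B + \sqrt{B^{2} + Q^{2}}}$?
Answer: $\frac{168831}{784} - \frac{4563 \sqrt{2153}}{784} \approx -54.712$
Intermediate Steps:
$M{\left(B,Q \right)} = \frac{B + Q}{B + \sqrt{B^{2} + Q^{2}}}$
$M{\left(37,-28 \right)} \left(-507\right) = \frac{37 - 28}{37 + \sqrt{37^{2} + \left(-28\right)^{2}}} \left(-507\right) = \frac{1}{37 + \sqrt{1369 + 784}} \cdot 9 \left(-507\right) = \frac{1}{37 + \sqrt{2153}} \cdot 9 \left(-507\right) = \frac{9}{37 + \sqrt{2153}} \left(-507\right) = - \frac{4563}{37 + \sqrt{2153}}$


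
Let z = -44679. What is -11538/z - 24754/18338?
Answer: -2812579/2576489 ≈ -1.0916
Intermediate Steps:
-11538/z - 24754/18338 = -11538/(-44679) - 24754/18338 = -11538*(-1/44679) - 24754*1/18338 = 3846/14893 - 12377/9169 = -2812579/2576489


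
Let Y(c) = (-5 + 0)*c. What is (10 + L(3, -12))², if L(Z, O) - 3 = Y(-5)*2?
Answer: 3969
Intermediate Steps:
Y(c) = -5*c
L(Z, O) = 53 (L(Z, O) = 3 - 5*(-5)*2 = 3 + 25*2 = 3 + 50 = 53)
(10 + L(3, -12))² = (10 + 53)² = 63² = 3969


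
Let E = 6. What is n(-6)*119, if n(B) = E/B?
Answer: -119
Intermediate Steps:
n(B) = 6/B
n(-6)*119 = (6/(-6))*119 = (6*(-⅙))*119 = -1*119 = -119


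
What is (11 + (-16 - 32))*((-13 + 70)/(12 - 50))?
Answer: 111/2 ≈ 55.500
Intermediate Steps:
(11 + (-16 - 32))*((-13 + 70)/(12 - 50)) = (11 - 48)*(57/(-38)) = -2109*(-1)/38 = -37*(-3/2) = 111/2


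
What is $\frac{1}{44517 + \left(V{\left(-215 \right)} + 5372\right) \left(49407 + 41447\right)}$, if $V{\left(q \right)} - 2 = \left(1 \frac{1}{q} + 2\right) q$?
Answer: $\frac{1}{449317547} \approx 2.2256 \cdot 10^{-9}$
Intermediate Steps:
$V{\left(q \right)} = 2 + q \left(2 + \frac{1}{q}\right)$ ($V{\left(q \right)} = 2 + \left(1 \frac{1}{q} + 2\right) q = 2 + \left(\frac{1}{q} + 2\right) q = 2 + \left(2 + \frac{1}{q}\right) q = 2 + q \left(2 + \frac{1}{q}\right)$)
$\frac{1}{44517 + \left(V{\left(-215 \right)} + 5372\right) \left(49407 + 41447\right)} = \frac{1}{44517 + \left(\left(3 + 2 \left(-215\right)\right) + 5372\right) \left(49407 + 41447\right)} = \frac{1}{44517 + \left(\left(3 - 430\right) + 5372\right) 90854} = \frac{1}{44517 + \left(-427 + 5372\right) 90854} = \frac{1}{44517 + 4945 \cdot 90854} = \frac{1}{44517 + 449273030} = \frac{1}{449317547}$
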